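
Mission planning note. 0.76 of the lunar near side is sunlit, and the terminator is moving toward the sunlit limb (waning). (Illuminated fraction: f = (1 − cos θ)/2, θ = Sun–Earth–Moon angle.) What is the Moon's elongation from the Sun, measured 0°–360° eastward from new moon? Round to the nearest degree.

Invert f = (1 − cos θ)/2 to get cos θ = 1 − 2(0.76) = -0.520, hence θ₀ = arccos -0.520 = 121.3°.
Waning ⇒ past full, so θ = 360° − 121.3° = 238.7°.

239°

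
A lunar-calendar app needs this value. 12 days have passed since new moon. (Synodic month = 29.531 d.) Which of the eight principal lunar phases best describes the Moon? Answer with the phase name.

waxing gibbous

At 12/29.531 of the cycle, θ ≈ 146° — the waxing gibbous range.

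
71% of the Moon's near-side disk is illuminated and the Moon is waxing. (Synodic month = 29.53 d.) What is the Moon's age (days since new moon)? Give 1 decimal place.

9.4 days

cos θ = 1 − 2f = -0.420, giving a principal value of 114.8°.
Waxing ⇒ before full, so θ = 114.8°.
Age = 29.53 × 114.8°/360° ≈ 9.42 days.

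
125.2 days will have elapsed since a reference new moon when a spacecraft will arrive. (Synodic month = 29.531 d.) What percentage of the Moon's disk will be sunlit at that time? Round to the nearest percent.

Reduce mod P: 125.2 − 4×29.531 = 7.08 d into the current lunation.
Elongation θ = 360° × 7.08/29.531 ≈ 86.3°.
With cos θ = 0.065, the lit fraction is (1 − 0.065)/2 ≈ 0.467, so 47%.

47%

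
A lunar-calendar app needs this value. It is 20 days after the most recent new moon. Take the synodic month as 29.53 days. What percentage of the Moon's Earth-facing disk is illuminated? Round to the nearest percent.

72%

Elongation θ = 360° × 20/29.53 ≈ 243.8°.
cos 243.8° = (-0.441), so f = (1 − (-0.441))/2 = 0.721, so 72%.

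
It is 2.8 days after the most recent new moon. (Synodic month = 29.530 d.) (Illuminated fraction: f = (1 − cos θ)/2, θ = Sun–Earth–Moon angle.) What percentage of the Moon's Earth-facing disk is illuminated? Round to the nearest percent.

Phase angle: θ = 360°·(2.8 d)/(29.530 d) = 34.1°.
With cos θ = 0.828, the lit fraction is (1 − 0.828)/2 ≈ 0.086, so 9%.

9%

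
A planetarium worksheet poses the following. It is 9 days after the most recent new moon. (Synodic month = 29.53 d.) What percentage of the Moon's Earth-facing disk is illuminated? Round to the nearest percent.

Phase angle: θ = 360°·(9 d)/(29.53 d) = 109.7°.
With cos θ = (-0.337), the lit fraction is (1 − (-0.337))/2 ≈ 0.669, so 67%.

67%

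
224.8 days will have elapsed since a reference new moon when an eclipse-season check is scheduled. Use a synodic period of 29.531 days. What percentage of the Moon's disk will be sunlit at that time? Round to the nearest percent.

88%

224.8/29.531 = 7.612 lunations, so 7 complete cycles and 18.08 d into the next.
Phase angle: θ = 360°·(18.08 d)/(29.531 d) = 220.4°.
With cos θ = (-0.761), the lit fraction is (1 − (-0.761))/2 ≈ 0.881, so 88%.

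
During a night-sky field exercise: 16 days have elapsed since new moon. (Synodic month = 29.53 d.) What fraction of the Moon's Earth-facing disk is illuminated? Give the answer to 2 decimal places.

0.98

The Moon has covered 16/29.53 of its cycle, so θ ≈ 360° × 16/29.53 = 195.1°.
cos 195.1° = (-0.966), so f = (1 − (-0.966))/2 = 0.983.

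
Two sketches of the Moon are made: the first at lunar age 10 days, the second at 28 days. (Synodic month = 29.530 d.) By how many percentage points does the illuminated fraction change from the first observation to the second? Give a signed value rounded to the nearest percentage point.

θ₁ = 360° × 10/29.530 = 121.9°, f₁ = (1 − cos θ₁)/2 = 0.764.
θ₂ = 360° × 28/29.530 = 341.3°, f₂ = (1 − cos θ₂)/2 = 0.026.
Change = f₂ − f₁ = -0.738 → -74 percentage points.

-74 percentage points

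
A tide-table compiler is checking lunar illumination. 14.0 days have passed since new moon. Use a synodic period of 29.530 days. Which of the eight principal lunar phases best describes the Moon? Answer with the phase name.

θ ≈ 360° × 14.0/29.530 = 171°, which falls in the full moon sector.

full moon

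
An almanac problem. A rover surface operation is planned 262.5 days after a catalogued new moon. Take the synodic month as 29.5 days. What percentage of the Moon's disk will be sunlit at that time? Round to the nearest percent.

10%

Reduce mod P: 262.5 − 8×29.5 = 26.50 d into the current lunation.
The Moon has covered 26.50/29.5 of its cycle, so θ ≈ 360° × 26.50/29.5 = 323.4°.
cos 323.4° = 0.803, so f = (1 − 0.803)/2 = 0.099, so 10%.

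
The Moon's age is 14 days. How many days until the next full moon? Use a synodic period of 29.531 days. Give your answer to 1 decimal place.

0.8 days

Full moon occurs at elongation 180°, i.e. at age 29.531 × 180/360 = 14.765 d.
That is 14.765 − 14 = 0.765 days ahead.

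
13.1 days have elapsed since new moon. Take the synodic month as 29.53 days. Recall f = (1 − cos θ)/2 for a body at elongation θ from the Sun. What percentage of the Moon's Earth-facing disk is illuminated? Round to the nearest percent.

The Moon has covered 13.1/29.53 of its cycle, so θ ≈ 360° × 13.1/29.53 = 159.7°.
cos 159.7° = (-0.938), so f = (1 − (-0.938))/2 = 0.969, so 97%.

97%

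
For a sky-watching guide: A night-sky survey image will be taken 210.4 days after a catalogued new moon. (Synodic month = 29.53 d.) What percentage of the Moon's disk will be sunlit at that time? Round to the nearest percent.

Reduce mod P: 210.4 − 7×29.53 = 3.69 d into the current lunation.
The Moon has covered 3.69/29.53 of its cycle, so θ ≈ 360° × 3.69/29.53 = 45.0°.
With cos θ = 0.707, the lit fraction is (1 − 0.707)/2 ≈ 0.146, so 15%.

15%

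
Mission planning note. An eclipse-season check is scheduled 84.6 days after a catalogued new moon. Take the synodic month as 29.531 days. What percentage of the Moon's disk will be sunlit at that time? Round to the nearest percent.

17%

84.6/29.531 = 2.865 lunations, so 2 complete cycles and 25.54 d into the next.
Phase angle: θ = 360°·(25.54 d)/(29.531 d) = 311.3°.
With cos θ = 0.660, the lit fraction is (1 − 0.660)/2 ≈ 0.170, so 17%.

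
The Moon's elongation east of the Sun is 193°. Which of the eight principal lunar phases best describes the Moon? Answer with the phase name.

The full moon sector spans roughly 158°–202°; 193° falls inside it.

full moon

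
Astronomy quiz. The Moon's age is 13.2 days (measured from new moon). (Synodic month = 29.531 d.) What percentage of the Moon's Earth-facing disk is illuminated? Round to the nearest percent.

97%

Phase angle: θ = 360°·(13.2 d)/(29.531 d) = 160.9°.
With cos θ = (-0.945), the lit fraction is (1 − (-0.945))/2 ≈ 0.973, so 97%.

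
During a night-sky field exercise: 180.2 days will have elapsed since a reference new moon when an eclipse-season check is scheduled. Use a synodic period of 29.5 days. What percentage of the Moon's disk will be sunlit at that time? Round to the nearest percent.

11%

180.2 d spans 6 complete synodic months (6 × 29.5 = 177.00 d) plus 3.20 d.
The Moon has covered 3.20/29.5 of its cycle, so θ ≈ 360° × 3.20/29.5 = 39.1°.
cos 39.1° = 0.777, so f = (1 − 0.777)/2 = 0.112, so 11%.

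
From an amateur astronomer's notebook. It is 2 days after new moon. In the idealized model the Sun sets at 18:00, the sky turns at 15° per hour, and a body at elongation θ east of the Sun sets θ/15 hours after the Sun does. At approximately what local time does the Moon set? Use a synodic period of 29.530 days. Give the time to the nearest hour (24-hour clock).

Phase angle: θ = 360°·(2 d)/(29.530 d) = 24.4°.
Delay after the Sun = 24.4° / (15°/h) ≈ 1.63 h.
18:00 + 1.63 h ≈ 19:38 → 20:00 to the nearest hour.

20:00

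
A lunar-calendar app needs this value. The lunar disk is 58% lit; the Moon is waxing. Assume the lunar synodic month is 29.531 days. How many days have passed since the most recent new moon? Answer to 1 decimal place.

8.1 days

From f = (1 − cos θ)/2: cos θ = 1 − 2×0.58 = -0.160; arccos → 99.2°.
Before full moon the principal value applies: θ = 99.2°.
At 360°/29.531 d per day, 99.2° corresponds to 8.14 days.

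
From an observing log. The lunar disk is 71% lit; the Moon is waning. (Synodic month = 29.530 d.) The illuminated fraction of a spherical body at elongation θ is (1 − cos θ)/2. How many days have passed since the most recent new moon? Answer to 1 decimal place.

cos θ = 1 − 2f = -0.420, giving a principal value of 114.8°.
Waning ⇒ past full, so θ = 360° − 114.8° = 245.2°.
That fraction of the synodic month is 245.2/360 × 29.530 d ≈ 20.11 d.

20.1 days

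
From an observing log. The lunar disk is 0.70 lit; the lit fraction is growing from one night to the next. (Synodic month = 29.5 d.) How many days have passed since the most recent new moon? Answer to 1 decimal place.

9.3 days

From f = (1 − cos θ)/2: cos θ = 1 − 2×0.70 = -0.400; arccos → 113.6°.
Before full moon the principal value applies: θ = 113.6°.
Age = 29.5 × 113.6°/360° ≈ 9.31 days.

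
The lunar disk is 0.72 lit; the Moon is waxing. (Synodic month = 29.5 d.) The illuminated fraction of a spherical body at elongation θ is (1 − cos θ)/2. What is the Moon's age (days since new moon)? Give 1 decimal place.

From f = (1 − cos θ)/2: cos θ = 1 − 2×0.72 = -0.440; arccos → 116.1°.
The Moon is waxing (0°–180°), so θ = 116.1° directly.
At 360°/29.5 d per day, 116.1° corresponds to 9.51 days.

9.5 days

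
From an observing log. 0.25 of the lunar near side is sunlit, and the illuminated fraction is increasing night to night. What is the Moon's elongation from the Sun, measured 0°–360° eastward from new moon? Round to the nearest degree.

cos θ = 1 − 2f = 0.500, giving a principal value of 60.0°.
Before full moon the principal value applies: θ = 60.0°.

60°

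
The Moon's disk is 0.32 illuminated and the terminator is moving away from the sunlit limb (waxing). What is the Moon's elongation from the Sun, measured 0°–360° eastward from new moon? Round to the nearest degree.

69°

Invert f = (1 − cos θ)/2 to get cos θ = 1 − 2(0.32) = 0.360, hence θ₀ = arccos 0.360 = 68.9°.
Before full moon the principal value applies: θ = 68.9°.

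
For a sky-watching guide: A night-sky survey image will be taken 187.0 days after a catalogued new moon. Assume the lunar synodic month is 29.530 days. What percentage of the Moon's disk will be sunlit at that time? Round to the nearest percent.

187.0/29.530 = 6.333 lunations, so 6 complete cycles and 9.82 d into the next.
The Moon has covered 9.82/29.530 of its cycle, so θ ≈ 360° × 9.82/29.530 = 119.7°.
With cos θ = (-0.496), the lit fraction is (1 − (-0.496))/2 ≈ 0.748, so 75%.

75%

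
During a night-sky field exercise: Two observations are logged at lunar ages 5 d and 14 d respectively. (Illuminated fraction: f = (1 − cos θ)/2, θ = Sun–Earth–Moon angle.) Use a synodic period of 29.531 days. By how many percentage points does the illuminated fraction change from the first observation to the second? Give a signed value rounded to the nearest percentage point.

+74 percentage points

First observation: θ = 360°·5/29.531 = 61.0°, so f = 0.257.
Second observation: θ = 170.7°, f = 0.993.
Δf = 0.993 − 0.257 = +0.736, i.e. +74 pp.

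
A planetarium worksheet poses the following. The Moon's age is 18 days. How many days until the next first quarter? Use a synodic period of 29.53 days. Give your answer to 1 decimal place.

18.9 days

First quarter is 0.25 of the way through the cycle: age 0.25 × 29.53 = 7.383 d.
Already past this cycle's first quarter; the next is at 7.383 + 29.53 = 36.913 d, so 36.913 − 18 = 18.913 days.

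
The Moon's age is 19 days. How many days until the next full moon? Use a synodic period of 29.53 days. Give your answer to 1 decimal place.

Full moon is 0.5 of the way through the cycle: age 0.5 × 29.53 = 14.765 d.
This lunation's full moon (14.765 d) has passed, so add one period: 44.295 − 19 = 25.295 days.

25.3 days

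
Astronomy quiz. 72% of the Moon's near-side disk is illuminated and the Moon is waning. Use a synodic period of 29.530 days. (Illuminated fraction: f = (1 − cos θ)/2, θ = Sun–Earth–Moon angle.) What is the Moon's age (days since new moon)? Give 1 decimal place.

cos θ = 1 − 2f = -0.440, giving a principal value of 116.1°.
Since the Moon is past full (waning), take the reflex angle: θ = 360° − 116.1° = 243.9°.
At 360°/29.530 d per day, 243.9° corresponds to 20.01 days.

20.0 days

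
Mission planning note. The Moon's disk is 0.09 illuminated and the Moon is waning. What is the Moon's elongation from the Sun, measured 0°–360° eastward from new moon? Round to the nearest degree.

325°

From f = (1 − cos θ)/2: cos θ = 1 − 2×0.09 = 0.820; arccos → 34.9°.
Waning ⇒ past full, so θ = 360° − 34.9° = 325.1°.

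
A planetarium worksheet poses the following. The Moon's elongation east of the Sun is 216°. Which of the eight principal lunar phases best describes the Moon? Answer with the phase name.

The waning gibbous sector spans roughly 202°–248°; 216° falls inside it.

waning gibbous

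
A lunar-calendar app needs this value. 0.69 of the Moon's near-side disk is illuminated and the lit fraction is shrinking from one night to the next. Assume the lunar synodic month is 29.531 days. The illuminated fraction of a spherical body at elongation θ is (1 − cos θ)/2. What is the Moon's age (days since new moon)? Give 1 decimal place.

20.3 days

From f = (1 − cos θ)/2: cos θ = 1 − 2×0.69 = -0.380; arccos → 112.3°.
A waning Moon lies in 180°–360°, so θ = 360° − 112.3° = 247.7°.
At 360°/29.531 d per day, 247.7° corresponds to 20.32 days.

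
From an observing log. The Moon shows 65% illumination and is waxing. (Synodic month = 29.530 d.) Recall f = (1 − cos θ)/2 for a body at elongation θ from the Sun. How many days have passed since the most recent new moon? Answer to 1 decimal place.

cos θ = 1 − 2f = -0.300, giving a principal value of 107.5°.
Waxing ⇒ before full, so θ = 107.5°.
Age = 29.530 × 107.5°/360° ≈ 8.81 days.

8.8 days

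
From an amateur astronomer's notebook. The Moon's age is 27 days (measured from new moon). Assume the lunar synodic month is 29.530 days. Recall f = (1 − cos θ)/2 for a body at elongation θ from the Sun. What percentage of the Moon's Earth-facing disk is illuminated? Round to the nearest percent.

The Moon has covered 27/29.530 of its cycle, so θ ≈ 360° × 27/29.530 = 329.2°.
Illuminated fraction = (1 − cos 329.2°)/2 = (1 − 0.859)/2 ≈ 0.071, so 7%.

7%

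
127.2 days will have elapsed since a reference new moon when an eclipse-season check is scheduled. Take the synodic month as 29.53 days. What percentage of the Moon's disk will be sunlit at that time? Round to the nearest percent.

68%

127.2 d spans 4 complete synodic months (4 × 29.53 = 118.12 d) plus 9.08 d.
The Moon has covered 9.08/29.53 of its cycle, so θ ≈ 360° × 9.08/29.53 = 110.7°.
Illuminated fraction = (1 − cos 110.7°)/2 = (1 − (-0.353))/2 ≈ 0.677, so 68%.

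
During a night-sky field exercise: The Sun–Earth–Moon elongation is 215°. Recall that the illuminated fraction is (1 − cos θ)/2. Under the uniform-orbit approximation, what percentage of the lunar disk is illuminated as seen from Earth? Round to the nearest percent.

91%

f = (1 − cos 215°)/2 = (1 − (-0.819))/2 ≈ 0.910, i.e. 91%.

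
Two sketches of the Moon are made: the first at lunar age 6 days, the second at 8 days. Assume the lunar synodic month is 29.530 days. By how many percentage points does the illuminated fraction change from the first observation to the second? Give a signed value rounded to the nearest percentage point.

θ₁ = 360° × 6/29.530 = 73.1°, f₁ = (1 − cos θ₁)/2 = 0.355.
θ₂ = 360° × 8/29.530 = 97.5°, f₂ = (1 − cos θ₂)/2 = 0.566.
Change = f₂ − f₁ = +0.210 → +21 percentage points.

+21 percentage points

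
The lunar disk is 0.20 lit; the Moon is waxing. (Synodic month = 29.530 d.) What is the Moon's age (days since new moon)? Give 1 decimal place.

4.4 days

cos θ = 1 − 2f = 0.600, giving a principal value of 53.1°.
The Moon is waxing (0°–180°), so θ = 53.1° directly.
Age = 29.530 × 53.1°/360° ≈ 4.36 days.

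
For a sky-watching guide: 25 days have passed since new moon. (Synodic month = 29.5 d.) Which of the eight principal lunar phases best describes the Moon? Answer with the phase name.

waning crescent

θ ≈ 360° × 25/29.5 = 305°, which falls in the waning crescent sector.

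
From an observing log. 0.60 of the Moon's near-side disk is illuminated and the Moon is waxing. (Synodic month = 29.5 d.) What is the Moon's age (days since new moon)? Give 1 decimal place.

Invert f = (1 − cos θ)/2 to get cos θ = 1 − 2(0.60) = -0.200, hence θ₀ = arccos -0.200 = 101.5°.
Waxing ⇒ before full, so θ = 101.5°.
Age = 29.5 × 101.5°/360° ≈ 8.32 days.

8.3 days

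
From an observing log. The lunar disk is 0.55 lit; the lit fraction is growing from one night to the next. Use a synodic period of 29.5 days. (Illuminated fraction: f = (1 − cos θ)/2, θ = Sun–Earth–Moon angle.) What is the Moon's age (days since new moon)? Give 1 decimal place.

7.8 days

cos θ = 1 − 2f = -0.100, giving a principal value of 95.7°.
Before full moon the principal value applies: θ = 95.7°.
That fraction of the synodic month is 95.7/360 × 29.5 d ≈ 7.85 d.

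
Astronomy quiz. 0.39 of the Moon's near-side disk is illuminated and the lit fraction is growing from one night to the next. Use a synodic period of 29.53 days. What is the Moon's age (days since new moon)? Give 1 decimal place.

6.3 days

From f = (1 − cos θ)/2: cos θ = 1 − 2×0.39 = 0.220; arccos → 77.3°.
Waxing ⇒ before full, so θ = 77.3°.
That fraction of the synodic month is 77.3/360 × 29.53 d ≈ 6.34 d.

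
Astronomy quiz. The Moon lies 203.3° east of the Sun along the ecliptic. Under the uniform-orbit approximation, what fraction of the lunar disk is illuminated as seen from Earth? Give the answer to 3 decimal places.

f = (1 − cos 203.3°)/2 = (1 − (-0.918))/2 ≈ 0.959.

0.959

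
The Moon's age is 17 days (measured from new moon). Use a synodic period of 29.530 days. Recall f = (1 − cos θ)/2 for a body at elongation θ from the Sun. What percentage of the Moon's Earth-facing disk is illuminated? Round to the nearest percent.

94%

Phase angle: θ = 360°·(17 d)/(29.530 d) = 207.2°.
With cos θ = (-0.889), the lit fraction is (1 − (-0.889))/2 ≈ 0.945, so 94%.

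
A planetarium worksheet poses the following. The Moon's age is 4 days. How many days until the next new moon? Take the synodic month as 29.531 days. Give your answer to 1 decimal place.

25.5 days

One full lunation from the last new moon is 29.531 d; remaining = 29.531 − 4 = 25.531 d.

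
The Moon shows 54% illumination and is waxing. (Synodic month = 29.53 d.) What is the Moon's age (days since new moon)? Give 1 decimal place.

7.8 days

Invert f = (1 − cos θ)/2 to get cos θ = 1 − 2(0.54) = -0.080, hence θ₀ = arccos -0.080 = 94.6°.
Waxing ⇒ before full, so θ = 94.6°.
Age = 29.53 × 94.6°/360° ≈ 7.76 days.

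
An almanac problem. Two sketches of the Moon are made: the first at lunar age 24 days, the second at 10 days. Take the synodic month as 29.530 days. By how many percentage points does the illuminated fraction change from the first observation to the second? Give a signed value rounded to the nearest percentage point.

First observation: θ = 360°·24/29.530 = 292.6°, so f = 0.308.
Second observation: θ = 121.9°, f = 0.764.
Δf = 0.764 − 0.308 = +0.456, i.e. +46 pp.

+46 percentage points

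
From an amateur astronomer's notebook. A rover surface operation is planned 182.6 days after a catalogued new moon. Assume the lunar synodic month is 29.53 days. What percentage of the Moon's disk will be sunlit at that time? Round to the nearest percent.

Reduce mod P: 182.6 − 6×29.53 = 5.42 d into the current lunation.
Phase angle: θ = 360°·(5.42 d)/(29.53 d) = 66.1°.
With cos θ = 0.406, the lit fraction is (1 − 0.406)/2 ≈ 0.297, so 30%.

30%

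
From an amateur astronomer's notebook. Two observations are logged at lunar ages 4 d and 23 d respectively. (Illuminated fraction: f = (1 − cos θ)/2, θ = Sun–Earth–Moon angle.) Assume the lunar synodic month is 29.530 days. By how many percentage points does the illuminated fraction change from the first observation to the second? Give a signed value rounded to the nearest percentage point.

θ₁ = 360° × 4/29.530 = 48.8°, f₁ = (1 − cos θ₁)/2 = 0.170.
θ₂ = 360° × 23/29.530 = 280.4°, f₂ = (1 − cos θ₂)/2 = 0.410.
Change = f₂ − f₁ = +0.239 → +24 percentage points.

+24 percentage points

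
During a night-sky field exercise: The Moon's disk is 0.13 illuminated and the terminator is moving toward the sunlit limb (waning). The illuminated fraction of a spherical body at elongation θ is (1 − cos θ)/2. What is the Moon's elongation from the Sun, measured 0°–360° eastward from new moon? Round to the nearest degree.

318°

Invert f = (1 − cos θ)/2 to get cos θ = 1 − 2(0.13) = 0.740, hence θ₀ = arccos 0.740 = 42.3°.
A waning Moon lies in 180°–360°, so θ = 360° − 42.3° = 317.7°.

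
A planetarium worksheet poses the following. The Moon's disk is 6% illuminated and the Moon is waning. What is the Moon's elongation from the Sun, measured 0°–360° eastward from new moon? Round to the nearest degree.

332°

Invert f = (1 − cos θ)/2 to get cos θ = 1 − 2(0.06) = 0.880, hence θ₀ = arccos 0.880 = 28.4°.
A waning Moon lies in 180°–360°, so θ = 360° − 28.4° = 331.6°.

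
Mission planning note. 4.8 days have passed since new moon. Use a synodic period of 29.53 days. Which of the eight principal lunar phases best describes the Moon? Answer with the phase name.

θ ≈ 360° × 4.8/29.53 = 59°, which falls in the waxing crescent sector.

waxing crescent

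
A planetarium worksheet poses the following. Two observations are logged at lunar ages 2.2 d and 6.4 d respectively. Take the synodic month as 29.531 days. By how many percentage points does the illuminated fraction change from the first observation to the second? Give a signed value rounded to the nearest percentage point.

+34 percentage points

First observation: θ = 360°·2.2/29.531 = 26.8°, so f = 0.054.
Second observation: θ = 78.0°, f = 0.396.
Δf = 0.396 − 0.054 = +0.342, i.e. +34 pp.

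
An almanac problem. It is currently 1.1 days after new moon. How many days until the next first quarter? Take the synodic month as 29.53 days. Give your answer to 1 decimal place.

First quarter occurs at elongation 90°, i.e. at age 29.53 × 90/360 = 7.383 d.
So 6.283 days remain (7.383 − 1.1).

6.3 days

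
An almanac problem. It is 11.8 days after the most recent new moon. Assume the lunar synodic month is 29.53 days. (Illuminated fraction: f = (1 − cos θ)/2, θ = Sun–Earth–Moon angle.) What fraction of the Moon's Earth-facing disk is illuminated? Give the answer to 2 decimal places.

0.90

Phase angle: θ = 360°·(11.8 d)/(29.53 d) = 143.9°.
cos 143.9° = (-0.808), so f = (1 − (-0.808))/2 = 0.904.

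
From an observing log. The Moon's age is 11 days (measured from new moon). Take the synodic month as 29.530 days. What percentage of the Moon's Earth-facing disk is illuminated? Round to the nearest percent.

85%

Elongation θ = 360° × 11/29.530 ≈ 134.1°.
Illuminated fraction = (1 − cos 134.1°)/2 = (1 − (-0.696))/2 ≈ 0.848, so 85%.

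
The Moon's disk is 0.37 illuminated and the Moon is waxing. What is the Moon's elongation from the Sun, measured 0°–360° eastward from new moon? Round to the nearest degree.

From f = (1 − cos θ)/2: cos θ = 1 − 2×0.37 = 0.260; arccos → 74.9°.
Waxing ⇒ before full, so θ = 74.9°.

75°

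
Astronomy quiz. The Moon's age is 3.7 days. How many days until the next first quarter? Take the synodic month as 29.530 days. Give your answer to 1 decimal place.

3.7 days

First quarter is 0.25 of the way through the cycle: age 0.25 × 29.530 = 7.383 d.
That is 7.383 − 3.7 = 3.683 days ahead.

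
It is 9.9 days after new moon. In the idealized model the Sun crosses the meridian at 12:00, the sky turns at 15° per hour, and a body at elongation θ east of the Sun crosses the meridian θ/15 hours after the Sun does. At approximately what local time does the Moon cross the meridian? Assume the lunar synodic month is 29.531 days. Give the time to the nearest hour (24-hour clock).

Phase angle: θ = 360°·(9.9 d)/(29.531 d) = 120.7°.
At 15° of sky rotation per hour, 120.7° corresponds to a 8.05 h lag.
12:00 + 8.05 h ≈ 20:03 → 20:00 to the nearest hour.

20:00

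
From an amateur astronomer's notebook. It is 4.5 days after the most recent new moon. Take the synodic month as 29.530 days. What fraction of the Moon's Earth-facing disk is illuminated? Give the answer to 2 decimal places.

0.21

Elongation θ = 360° × 4.5/29.530 ≈ 54.9°.
With cos θ = 0.576, the lit fraction is (1 − 0.576)/2 ≈ 0.212.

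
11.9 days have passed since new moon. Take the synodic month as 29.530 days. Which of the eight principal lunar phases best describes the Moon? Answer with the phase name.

waxing gibbous

θ ≈ 360° × 11.9/29.530 = 145°, which falls in the waxing gibbous sector.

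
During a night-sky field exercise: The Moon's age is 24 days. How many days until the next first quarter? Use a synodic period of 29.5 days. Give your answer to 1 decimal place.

12.9 days

First quarter occurs at elongation 90°, i.e. at age 29.5 × 90/360 = 7.375 d.
Already past this cycle's first quarter; the next is at 7.375 + 29.5 = 36.875 d, so 36.875 − 24 = 12.875 days.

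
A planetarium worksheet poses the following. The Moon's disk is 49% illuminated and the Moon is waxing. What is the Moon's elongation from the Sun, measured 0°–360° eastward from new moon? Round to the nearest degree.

89°

From f = (1 − cos θ)/2: cos θ = 1 − 2×0.49 = 0.020; arccos → 88.9°.
Before full moon the principal value applies: θ = 88.9°.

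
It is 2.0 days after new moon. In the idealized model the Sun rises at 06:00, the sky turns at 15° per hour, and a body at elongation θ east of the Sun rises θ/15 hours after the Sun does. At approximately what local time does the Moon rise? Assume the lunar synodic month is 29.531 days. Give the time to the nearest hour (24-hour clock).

Elongation θ = 360° × 2.0/29.531 ≈ 24.4°.
At 15° of sky rotation per hour, 24.4° corresponds to a 1.63 h lag.
06:00 + 1.63 h ≈ 07:38 → 08:00 to the nearest hour.

08:00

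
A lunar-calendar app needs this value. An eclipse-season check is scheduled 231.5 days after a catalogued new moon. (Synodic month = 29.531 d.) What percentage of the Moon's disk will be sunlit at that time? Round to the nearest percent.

23%

Reduce mod P: 231.5 − 7×29.531 = 24.78 d into the current lunation.
The Moon has covered 24.78/29.531 of its cycle, so θ ≈ 360° × 24.78/29.531 = 302.1°.
With cos θ = 0.532, the lit fraction is (1 − 0.532)/2 ≈ 0.234, so 23%.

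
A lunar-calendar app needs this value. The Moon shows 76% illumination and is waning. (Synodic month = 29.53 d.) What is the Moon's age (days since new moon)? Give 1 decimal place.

19.6 days

cos θ = 1 − 2f = -0.520, giving a principal value of 121.3°.
Waning ⇒ past full, so θ = 360° − 121.3° = 238.7°.
Age = 29.53 × 238.7°/360° ≈ 19.58 days.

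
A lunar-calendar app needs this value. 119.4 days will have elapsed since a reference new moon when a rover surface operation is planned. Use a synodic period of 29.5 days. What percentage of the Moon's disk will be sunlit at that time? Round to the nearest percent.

Reduce mod P: 119.4 − 4×29.5 = 1.40 d into the current lunation.
The Moon has covered 1.40/29.5 of its cycle, so θ ≈ 360° × 1.40/29.5 = 17.1°.
cos 17.1° = 0.956, so f = (1 − 0.956)/2 = 0.022, so 2%.

2%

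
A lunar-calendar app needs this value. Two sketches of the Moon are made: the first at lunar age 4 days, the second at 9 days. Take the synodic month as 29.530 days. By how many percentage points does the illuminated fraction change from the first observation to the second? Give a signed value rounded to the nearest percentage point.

+50 pp

First observation: θ = 360°·4/29.530 = 48.8°, so f = 0.170.
Second observation: θ = 109.7°, f = 0.669.
Δf = 0.669 − 0.170 = +0.498, i.e. +50 pp.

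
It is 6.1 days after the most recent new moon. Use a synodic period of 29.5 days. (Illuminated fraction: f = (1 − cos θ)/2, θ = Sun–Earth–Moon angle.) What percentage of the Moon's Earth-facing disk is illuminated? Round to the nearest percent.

37%

The Moon has covered 6.1/29.5 of its cycle, so θ ≈ 360° × 6.1/29.5 = 74.4°.
With cos θ = 0.268, the lit fraction is (1 − 0.268)/2 ≈ 0.366, so 37%.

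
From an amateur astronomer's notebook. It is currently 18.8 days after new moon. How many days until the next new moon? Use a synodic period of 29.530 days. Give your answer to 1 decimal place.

One full lunation from the last new moon is 29.530 d; remaining = 29.530 − 18.8 = 10.730 d.

10.7 days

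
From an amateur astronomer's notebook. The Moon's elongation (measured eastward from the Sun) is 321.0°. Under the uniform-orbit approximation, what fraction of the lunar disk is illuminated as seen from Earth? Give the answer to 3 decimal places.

cos 321.0° = 0.777, so f = (1 − 0.777)/2 = 0.111.

0.111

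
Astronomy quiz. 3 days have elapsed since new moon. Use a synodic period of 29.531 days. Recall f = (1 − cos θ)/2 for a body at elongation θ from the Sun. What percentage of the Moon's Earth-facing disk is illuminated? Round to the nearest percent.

The Moon has covered 3/29.531 of its cycle, so θ ≈ 360° × 3/29.531 = 36.6°.
Illuminated fraction = (1 − cos 36.6°)/2 = (1 − 0.803)/2 ≈ 0.098, so 10%.

10%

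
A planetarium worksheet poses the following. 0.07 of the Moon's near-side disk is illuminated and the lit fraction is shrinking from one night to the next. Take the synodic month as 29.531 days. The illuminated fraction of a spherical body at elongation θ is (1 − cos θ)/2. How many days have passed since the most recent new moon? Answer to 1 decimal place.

cos θ = 1 − 2f = 0.860, giving a principal value of 30.7°.
A waning Moon lies in 180°–360°, so θ = 360° − 30.7° = 329.3°.
That fraction of the synodic month is 329.3/360 × 29.531 d ≈ 27.01 d.

27.0 days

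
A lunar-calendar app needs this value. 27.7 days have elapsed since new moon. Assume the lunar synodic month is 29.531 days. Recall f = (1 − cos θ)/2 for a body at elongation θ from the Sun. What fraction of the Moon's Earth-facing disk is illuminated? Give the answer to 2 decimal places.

0.04

Phase angle: θ = 360°·(27.7 d)/(29.531 d) = 337.7°.
cos 337.7° = 0.925, so f = (1 − 0.925)/2 = 0.037.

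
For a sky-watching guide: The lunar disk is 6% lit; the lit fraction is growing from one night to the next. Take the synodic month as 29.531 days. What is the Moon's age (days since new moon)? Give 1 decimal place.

From f = (1 − cos θ)/2: cos θ = 1 − 2×0.06 = 0.880; arccos → 28.4°.
Before full moon the principal value applies: θ = 28.4°.
At 360°/29.531 d per day, 28.4° corresponds to 2.33 days.

2.3 days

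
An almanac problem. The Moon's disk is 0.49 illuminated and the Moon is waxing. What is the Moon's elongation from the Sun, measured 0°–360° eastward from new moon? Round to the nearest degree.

89°

cos θ = 1 − 2f = 0.020, giving a principal value of 88.9°.
The Moon is waxing (0°–180°), so θ = 88.9° directly.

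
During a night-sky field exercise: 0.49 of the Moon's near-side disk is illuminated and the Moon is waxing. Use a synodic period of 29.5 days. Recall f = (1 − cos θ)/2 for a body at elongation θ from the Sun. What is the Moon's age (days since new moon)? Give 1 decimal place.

cos θ = 1 − 2f = 0.020, giving a principal value of 88.9°.
Before full moon the principal value applies: θ = 88.9°.
At 360°/29.5 d per day, 88.9° corresponds to 7.28 days.

7.3 days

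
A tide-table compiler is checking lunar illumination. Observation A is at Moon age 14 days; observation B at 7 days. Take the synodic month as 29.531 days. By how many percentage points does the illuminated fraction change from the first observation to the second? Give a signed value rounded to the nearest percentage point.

-53 percentage points

First observation: θ = 360°·14/29.531 = 170.7°, so f = 0.993.
Second observation: θ = 85.3°, f = 0.459.
Δf = 0.459 − 0.993 = -0.534, i.e. -53 pp.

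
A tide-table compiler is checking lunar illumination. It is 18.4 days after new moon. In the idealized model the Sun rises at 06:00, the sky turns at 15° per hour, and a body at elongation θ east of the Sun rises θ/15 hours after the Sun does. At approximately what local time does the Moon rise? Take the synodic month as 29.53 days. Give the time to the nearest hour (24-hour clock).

21:00

The Moon has covered 18.4/29.53 of its cycle, so θ ≈ 360° × 18.4/29.53 = 224.3°.
Delay after the Sun = 224.3° / (15°/h) ≈ 14.95 h.
06:00 + 14.95 h ≈ 20:57 → 21:00 to the nearest hour.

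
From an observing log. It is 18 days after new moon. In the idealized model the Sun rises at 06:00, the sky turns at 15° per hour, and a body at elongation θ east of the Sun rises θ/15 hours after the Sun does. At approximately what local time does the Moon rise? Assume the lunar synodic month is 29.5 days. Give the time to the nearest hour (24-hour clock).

21:00

Phase angle: θ = 360°·(18 d)/(29.5 d) = 219.7°.
Delay after the Sun = 219.7° / (15°/h) ≈ 14.64 h.
06:00 + 14.64 h ≈ 20:39 → 21:00 to the nearest hour.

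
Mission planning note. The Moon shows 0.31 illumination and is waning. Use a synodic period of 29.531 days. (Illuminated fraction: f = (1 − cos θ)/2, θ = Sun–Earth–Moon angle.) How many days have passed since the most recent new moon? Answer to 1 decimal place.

Invert f = (1 − cos θ)/2 to get cos θ = 1 − 2(0.31) = 0.380, hence θ₀ = arccos 0.380 = 67.7°.
Waning ⇒ past full, so θ = 360° − 67.7° = 292.3°.
At 360°/29.531 d per day, 292.3° corresponds to 23.98 days.

24.0 days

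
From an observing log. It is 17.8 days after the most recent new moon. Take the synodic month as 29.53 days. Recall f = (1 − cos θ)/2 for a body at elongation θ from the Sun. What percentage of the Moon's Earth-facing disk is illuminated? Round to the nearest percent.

90%

The Moon has covered 17.8/29.53 of its cycle, so θ ≈ 360° × 17.8/29.53 = 217.0°.
cos 217.0° = (-0.799), so f = (1 − (-0.799))/2 = 0.899, so 90%.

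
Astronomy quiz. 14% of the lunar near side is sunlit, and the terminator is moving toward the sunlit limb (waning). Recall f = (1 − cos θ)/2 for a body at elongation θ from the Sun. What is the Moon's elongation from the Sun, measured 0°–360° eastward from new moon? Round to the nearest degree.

Invert f = (1 − cos θ)/2 to get cos θ = 1 − 2(0.14) = 0.720, hence θ₀ = arccos 0.720 = 43.9°.
Since the Moon is past full (waning), take the reflex angle: θ = 360° − 43.9° = 316.1°.

316°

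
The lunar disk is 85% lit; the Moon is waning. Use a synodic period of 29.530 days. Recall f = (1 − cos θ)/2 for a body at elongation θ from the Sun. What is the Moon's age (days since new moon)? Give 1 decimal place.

18.5 days

Invert f = (1 − cos θ)/2 to get cos θ = 1 − 2(0.85) = -0.700, hence θ₀ = arccos -0.700 = 134.4°.
Since the Moon is past full (waning), take the reflex angle: θ = 360° − 134.4° = 225.6°.
That fraction of the synodic month is 225.6/360 × 29.530 d ≈ 18.50 d.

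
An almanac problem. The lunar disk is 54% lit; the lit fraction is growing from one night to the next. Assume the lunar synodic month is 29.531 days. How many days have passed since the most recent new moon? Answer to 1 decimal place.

From f = (1 − cos θ)/2: cos θ = 1 − 2×0.54 = -0.080; arccos → 94.6°.
The Moon is waxing (0°–180°), so θ = 94.6° directly.
At 360°/29.531 d per day, 94.6° corresponds to 7.76 days.

7.8 days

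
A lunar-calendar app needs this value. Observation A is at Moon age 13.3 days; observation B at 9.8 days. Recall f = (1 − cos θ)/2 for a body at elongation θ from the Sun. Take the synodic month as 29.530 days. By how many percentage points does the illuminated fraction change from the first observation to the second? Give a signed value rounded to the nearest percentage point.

θ₁ = 360° × 13.3/29.530 = 162.1°, f₁ = (1 − cos θ₁)/2 = 0.976.
θ₂ = 360° × 9.8/29.530 = 119.5°, f₂ = (1 − cos θ₂)/2 = 0.746.
Change = f₂ − f₁ = -0.230 → -23 percentage points.

-23 pp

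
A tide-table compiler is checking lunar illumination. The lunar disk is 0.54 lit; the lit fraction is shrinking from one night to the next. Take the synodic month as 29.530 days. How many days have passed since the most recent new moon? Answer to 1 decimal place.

21.8 days

cos θ = 1 − 2f = -0.080, giving a principal value of 94.6°.
Since the Moon is past full (waning), take the reflex angle: θ = 360° − 94.6° = 265.4°.
That fraction of the synodic month is 265.4/360 × 29.530 d ≈ 21.77 d.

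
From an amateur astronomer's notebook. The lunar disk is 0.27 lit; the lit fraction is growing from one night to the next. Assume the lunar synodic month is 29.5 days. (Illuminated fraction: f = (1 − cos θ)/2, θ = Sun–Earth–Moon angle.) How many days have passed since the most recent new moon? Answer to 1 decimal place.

5.1 days

Invert f = (1 − cos θ)/2 to get cos θ = 1 − 2(0.27) = 0.460, hence θ₀ = arccos 0.460 = 62.6°.
The Moon is waxing (0°–180°), so θ = 62.6° directly.
Age = 29.5 × 62.6°/360° ≈ 5.13 days.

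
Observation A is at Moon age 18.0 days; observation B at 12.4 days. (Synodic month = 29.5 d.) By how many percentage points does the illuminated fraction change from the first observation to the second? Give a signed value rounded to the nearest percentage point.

First observation: θ = 360°·18.0/29.5 = 219.7°, so f = 0.885.
Second observation: θ = 151.3°, f = 0.939.
Δf = 0.939 − 0.885 = +0.054, i.e. +5 pp.

+5 percentage points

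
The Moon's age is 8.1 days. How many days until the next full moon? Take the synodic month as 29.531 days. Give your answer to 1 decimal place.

6.7 days

Full moon is 0.5 of the way through the cycle: age 0.5 × 29.531 = 14.765 d.
That is 14.765 − 8.1 = 6.665 days ahead.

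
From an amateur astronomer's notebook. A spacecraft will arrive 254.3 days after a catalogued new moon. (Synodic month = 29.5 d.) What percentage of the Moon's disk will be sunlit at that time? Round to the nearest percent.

86%

254.3/29.5 = 8.620 lunations, so 8 complete cycles and 18.30 d into the next.
Elongation θ = 360° × 18.30/29.5 ≈ 223.3°.
cos 223.3° = (-0.728), so f = (1 − (-0.728))/2 = 0.864, so 86%.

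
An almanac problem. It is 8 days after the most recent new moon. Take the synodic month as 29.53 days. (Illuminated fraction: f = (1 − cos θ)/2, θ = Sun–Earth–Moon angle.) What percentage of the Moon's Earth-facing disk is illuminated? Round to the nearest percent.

The Moon has covered 8/29.53 of its cycle, so θ ≈ 360° × 8/29.53 = 97.5°.
cos 97.5° = (-0.131), so f = (1 − (-0.131))/2 = 0.566, so 57%.

57%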